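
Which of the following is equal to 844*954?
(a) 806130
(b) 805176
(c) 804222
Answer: b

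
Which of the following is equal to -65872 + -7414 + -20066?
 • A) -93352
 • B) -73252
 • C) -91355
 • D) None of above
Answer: A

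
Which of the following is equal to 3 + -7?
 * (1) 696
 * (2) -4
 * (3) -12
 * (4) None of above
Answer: 2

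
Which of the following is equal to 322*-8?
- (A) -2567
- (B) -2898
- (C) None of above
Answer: C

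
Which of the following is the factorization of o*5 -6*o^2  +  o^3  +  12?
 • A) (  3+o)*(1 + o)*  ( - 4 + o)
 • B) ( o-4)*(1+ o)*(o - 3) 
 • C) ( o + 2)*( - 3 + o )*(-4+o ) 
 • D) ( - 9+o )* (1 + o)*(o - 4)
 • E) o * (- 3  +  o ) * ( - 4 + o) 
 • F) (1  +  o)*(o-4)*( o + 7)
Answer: B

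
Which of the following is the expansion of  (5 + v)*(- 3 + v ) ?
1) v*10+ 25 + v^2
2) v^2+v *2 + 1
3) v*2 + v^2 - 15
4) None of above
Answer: 3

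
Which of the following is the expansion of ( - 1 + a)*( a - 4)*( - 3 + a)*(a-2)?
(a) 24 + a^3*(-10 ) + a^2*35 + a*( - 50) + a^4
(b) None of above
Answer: a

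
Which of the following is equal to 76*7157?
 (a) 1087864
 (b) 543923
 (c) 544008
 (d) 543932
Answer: d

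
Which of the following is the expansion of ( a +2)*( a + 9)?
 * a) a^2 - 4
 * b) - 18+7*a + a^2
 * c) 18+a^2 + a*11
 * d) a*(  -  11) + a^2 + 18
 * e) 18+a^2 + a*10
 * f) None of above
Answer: c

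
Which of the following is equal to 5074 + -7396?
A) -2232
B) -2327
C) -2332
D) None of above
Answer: D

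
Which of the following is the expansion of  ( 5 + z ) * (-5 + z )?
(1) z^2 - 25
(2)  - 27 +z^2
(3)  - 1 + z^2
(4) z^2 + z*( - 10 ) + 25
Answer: 1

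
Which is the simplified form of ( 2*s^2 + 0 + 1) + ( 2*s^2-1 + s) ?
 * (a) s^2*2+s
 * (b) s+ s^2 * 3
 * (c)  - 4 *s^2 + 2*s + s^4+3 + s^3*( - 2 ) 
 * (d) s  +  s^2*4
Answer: d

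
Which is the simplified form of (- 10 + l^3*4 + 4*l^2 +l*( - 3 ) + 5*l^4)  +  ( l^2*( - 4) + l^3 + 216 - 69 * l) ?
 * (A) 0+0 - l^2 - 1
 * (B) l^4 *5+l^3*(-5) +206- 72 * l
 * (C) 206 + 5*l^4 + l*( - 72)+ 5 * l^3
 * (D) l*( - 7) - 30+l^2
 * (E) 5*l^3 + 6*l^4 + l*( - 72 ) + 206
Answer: C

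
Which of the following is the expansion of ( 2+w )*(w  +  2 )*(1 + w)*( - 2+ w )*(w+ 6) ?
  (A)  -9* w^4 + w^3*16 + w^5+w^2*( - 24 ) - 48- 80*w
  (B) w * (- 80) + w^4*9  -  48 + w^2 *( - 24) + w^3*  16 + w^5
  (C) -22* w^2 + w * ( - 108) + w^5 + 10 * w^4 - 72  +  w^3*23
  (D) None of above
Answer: B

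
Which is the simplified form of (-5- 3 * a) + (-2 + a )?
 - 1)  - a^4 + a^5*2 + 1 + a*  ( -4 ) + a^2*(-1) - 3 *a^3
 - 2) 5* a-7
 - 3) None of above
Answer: 3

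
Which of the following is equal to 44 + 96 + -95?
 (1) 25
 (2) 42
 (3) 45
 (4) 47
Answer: 3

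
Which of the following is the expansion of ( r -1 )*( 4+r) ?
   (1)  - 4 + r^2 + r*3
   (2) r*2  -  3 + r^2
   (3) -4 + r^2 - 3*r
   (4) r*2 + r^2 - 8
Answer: 1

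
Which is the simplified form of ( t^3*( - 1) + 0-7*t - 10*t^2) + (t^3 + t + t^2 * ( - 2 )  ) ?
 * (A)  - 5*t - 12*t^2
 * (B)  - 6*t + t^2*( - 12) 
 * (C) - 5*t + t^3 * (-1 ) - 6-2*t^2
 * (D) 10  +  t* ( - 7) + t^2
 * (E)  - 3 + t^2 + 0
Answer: B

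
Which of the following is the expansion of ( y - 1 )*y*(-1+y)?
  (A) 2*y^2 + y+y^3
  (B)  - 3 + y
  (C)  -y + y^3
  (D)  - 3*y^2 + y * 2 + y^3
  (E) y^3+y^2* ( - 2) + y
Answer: E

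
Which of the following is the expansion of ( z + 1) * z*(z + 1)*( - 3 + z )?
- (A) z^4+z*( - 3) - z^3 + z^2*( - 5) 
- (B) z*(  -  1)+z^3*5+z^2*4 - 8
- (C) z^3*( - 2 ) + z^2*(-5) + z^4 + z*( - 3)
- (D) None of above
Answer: A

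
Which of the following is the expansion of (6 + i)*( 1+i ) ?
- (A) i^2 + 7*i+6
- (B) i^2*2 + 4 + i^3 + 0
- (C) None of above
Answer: A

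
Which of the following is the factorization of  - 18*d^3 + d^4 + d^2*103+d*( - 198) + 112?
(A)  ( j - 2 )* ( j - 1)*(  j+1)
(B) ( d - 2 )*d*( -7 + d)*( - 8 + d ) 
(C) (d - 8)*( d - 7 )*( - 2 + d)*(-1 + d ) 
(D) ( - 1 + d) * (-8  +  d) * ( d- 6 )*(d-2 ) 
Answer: C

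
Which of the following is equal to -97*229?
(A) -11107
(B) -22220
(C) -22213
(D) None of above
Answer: C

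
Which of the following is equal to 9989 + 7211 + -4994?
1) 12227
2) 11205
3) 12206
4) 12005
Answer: 3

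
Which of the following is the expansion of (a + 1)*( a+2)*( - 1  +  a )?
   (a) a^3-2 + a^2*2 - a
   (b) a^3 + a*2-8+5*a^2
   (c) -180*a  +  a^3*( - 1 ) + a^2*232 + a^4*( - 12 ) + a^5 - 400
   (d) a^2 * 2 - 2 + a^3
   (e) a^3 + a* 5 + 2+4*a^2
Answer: a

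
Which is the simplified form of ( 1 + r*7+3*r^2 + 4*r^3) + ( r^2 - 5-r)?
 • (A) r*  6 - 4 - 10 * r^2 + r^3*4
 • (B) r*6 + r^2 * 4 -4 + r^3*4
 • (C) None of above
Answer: B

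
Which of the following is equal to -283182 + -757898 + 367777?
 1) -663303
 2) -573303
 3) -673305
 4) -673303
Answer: 4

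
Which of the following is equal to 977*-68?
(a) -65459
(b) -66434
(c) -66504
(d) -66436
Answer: d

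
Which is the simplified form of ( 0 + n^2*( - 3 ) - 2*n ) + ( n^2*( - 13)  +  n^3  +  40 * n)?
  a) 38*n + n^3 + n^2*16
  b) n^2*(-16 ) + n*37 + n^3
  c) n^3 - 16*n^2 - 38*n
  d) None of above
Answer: d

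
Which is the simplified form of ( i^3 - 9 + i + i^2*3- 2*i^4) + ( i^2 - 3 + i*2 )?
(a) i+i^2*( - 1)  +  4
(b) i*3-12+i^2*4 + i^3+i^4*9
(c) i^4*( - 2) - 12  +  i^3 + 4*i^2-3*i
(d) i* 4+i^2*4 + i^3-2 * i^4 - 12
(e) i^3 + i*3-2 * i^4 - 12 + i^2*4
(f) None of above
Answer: e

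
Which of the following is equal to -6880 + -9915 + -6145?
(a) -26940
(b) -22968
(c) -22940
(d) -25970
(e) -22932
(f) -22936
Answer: c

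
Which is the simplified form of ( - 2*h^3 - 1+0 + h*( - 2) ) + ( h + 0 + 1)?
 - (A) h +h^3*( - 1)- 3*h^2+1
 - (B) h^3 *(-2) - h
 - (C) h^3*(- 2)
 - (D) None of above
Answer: B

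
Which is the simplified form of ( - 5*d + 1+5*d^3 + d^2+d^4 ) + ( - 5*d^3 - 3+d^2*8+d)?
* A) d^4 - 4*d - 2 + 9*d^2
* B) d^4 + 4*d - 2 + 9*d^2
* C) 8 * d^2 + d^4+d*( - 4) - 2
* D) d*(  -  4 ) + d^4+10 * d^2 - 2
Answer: A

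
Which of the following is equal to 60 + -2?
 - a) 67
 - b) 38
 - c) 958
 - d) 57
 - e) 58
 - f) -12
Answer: e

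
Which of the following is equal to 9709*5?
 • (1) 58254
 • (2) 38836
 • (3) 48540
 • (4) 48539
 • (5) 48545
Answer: 5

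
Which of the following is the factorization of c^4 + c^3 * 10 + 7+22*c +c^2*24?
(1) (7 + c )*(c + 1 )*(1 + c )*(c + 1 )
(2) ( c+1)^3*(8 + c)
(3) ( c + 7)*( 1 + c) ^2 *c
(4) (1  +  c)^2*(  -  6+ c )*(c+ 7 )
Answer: 1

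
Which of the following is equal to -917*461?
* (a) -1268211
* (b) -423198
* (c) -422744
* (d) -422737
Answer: d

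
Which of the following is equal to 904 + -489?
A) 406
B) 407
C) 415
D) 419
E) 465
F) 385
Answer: C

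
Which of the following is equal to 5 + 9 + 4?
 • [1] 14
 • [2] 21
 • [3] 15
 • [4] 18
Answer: 4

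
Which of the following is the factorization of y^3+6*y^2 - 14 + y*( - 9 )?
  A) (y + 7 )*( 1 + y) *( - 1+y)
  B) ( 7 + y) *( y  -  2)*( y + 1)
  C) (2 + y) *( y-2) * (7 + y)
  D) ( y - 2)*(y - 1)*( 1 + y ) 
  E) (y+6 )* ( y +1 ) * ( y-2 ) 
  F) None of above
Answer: B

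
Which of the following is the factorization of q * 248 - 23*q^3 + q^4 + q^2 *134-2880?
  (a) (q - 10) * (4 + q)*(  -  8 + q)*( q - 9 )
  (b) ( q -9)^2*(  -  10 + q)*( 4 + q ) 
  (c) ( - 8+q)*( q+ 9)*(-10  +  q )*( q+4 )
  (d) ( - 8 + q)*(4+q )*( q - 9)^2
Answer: a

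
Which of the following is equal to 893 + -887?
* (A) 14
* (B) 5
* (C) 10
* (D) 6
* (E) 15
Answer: D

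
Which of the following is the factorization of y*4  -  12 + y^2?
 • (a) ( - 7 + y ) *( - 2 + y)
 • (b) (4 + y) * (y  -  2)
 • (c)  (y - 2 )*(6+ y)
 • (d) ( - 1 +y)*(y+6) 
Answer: c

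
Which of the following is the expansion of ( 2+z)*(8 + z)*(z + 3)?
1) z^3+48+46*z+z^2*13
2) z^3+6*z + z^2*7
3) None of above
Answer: 1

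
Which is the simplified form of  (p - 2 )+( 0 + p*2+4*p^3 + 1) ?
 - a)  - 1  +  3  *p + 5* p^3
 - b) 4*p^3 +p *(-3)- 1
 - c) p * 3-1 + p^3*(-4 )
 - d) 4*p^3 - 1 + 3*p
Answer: d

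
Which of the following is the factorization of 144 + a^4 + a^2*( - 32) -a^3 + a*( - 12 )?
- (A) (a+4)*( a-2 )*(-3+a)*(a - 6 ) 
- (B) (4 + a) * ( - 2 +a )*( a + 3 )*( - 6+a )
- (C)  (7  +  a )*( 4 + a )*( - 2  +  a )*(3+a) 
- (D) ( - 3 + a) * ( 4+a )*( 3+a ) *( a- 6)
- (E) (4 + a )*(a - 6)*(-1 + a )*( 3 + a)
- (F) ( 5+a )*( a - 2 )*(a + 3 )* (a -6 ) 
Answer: B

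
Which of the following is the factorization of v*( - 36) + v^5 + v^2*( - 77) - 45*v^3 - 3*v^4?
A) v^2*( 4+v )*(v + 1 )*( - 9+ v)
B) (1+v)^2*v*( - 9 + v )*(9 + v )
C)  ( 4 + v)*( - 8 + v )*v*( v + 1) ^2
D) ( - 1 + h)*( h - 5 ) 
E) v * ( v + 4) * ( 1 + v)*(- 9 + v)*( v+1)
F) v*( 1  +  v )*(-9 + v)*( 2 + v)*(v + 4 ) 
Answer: E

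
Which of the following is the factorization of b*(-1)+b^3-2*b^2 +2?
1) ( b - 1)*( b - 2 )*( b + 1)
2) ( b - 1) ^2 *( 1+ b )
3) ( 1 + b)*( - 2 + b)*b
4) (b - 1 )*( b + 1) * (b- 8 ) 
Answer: 1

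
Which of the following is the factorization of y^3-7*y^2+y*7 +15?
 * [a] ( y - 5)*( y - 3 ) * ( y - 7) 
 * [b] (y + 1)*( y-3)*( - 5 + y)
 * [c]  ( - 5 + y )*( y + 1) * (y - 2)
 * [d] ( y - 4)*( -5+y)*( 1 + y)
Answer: b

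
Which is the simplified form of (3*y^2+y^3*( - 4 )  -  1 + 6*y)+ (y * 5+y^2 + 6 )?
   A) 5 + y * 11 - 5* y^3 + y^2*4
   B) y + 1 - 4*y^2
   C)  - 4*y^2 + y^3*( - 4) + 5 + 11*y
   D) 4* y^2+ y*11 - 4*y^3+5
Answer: D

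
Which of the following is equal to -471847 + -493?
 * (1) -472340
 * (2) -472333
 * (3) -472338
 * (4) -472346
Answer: 1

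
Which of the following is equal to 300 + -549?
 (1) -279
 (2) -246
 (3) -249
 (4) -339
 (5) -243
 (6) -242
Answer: 3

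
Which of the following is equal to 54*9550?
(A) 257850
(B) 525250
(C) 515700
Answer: C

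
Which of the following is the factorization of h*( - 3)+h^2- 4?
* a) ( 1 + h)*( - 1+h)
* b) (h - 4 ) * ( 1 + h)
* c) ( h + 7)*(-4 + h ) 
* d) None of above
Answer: b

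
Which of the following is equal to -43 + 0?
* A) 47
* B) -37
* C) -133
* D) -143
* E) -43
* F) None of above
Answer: E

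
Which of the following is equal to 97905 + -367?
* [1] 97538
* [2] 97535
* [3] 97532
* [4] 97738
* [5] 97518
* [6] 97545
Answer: 1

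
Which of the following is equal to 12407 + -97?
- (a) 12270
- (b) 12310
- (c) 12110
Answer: b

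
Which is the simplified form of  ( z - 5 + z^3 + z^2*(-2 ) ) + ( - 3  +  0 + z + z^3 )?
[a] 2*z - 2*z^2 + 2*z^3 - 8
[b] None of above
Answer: a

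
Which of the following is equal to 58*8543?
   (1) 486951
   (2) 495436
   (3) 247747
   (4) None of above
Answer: 4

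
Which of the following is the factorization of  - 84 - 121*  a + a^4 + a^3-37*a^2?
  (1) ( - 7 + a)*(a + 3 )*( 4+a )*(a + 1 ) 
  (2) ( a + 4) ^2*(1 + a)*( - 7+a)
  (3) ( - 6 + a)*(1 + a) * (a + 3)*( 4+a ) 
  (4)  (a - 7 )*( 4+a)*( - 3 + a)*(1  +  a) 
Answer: 1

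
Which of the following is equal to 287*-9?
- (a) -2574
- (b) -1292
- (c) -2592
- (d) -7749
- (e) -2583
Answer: e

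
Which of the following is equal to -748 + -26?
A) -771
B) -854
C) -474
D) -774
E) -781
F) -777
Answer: D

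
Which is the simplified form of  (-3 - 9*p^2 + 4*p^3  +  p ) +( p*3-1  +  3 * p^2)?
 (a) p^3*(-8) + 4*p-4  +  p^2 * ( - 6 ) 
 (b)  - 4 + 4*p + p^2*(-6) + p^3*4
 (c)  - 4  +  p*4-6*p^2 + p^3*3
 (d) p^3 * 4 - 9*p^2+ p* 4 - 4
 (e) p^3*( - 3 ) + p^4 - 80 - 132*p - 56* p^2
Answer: b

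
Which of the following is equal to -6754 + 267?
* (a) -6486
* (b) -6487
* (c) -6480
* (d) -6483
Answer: b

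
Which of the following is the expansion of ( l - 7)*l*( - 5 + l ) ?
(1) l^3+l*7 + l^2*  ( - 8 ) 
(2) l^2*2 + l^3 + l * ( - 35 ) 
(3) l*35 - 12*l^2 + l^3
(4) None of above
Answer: 3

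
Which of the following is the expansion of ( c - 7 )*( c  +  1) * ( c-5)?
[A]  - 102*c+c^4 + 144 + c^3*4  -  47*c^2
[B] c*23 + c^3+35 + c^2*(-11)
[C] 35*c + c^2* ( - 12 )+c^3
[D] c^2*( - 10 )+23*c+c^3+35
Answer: B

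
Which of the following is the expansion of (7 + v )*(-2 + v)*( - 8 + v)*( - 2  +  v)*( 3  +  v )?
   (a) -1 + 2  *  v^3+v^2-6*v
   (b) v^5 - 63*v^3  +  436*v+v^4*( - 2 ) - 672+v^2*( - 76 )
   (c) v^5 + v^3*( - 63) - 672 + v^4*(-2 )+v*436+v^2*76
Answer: c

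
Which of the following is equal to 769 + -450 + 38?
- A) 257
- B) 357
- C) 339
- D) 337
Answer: B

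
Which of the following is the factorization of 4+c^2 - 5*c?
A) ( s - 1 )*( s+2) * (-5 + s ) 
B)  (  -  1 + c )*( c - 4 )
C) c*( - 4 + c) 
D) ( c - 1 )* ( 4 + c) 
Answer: B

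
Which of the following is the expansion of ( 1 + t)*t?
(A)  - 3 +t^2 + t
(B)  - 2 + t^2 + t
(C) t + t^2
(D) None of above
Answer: C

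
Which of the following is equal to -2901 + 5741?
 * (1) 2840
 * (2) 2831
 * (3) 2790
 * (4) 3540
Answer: 1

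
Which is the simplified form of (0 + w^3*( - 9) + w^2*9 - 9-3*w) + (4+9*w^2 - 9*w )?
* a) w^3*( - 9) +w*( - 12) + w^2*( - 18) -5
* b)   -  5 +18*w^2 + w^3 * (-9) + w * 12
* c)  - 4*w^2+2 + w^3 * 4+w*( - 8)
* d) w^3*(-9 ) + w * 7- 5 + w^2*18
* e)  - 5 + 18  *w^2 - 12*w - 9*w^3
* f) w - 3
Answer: e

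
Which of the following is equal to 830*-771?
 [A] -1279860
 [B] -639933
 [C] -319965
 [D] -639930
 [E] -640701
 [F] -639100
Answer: D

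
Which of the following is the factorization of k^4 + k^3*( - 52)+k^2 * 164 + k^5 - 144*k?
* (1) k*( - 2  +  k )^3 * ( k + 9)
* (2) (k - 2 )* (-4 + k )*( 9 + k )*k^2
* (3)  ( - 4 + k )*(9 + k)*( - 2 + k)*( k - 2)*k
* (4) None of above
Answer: 3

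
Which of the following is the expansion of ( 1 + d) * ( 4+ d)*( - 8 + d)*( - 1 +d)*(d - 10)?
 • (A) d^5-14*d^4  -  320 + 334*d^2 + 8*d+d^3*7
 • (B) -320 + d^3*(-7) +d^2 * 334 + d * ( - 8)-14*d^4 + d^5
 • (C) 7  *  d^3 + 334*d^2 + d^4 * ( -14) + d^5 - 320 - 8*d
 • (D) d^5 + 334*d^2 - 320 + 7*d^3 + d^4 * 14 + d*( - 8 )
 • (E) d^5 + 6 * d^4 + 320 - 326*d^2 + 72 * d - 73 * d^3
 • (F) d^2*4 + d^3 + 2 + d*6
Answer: C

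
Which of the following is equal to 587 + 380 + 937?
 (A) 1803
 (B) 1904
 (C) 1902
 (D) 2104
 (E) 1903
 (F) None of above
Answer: B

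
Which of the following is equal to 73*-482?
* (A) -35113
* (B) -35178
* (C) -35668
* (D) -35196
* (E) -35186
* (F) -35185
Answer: E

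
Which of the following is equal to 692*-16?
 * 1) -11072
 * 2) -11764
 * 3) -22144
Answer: 1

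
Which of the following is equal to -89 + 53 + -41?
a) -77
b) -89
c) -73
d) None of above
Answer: a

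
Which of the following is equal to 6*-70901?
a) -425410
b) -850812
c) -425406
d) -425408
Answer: c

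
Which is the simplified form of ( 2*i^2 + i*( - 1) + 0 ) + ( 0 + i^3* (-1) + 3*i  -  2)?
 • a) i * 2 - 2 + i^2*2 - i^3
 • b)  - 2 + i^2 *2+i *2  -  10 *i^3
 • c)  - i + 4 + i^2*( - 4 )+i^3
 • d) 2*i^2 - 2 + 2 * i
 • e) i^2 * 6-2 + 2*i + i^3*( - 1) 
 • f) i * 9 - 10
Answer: a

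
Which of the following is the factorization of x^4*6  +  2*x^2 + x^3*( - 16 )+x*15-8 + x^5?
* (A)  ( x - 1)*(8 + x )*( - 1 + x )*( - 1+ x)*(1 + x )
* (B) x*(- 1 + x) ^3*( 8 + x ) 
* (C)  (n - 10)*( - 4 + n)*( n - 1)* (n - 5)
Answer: A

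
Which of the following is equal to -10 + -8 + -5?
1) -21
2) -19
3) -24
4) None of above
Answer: 4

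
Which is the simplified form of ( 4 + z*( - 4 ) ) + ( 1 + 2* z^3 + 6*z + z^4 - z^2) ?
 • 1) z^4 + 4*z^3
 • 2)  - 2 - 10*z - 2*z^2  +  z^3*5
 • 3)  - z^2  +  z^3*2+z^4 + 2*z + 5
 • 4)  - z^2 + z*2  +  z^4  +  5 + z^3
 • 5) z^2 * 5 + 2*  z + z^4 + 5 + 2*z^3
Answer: 3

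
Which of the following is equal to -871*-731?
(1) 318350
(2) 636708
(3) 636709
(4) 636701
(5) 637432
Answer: 4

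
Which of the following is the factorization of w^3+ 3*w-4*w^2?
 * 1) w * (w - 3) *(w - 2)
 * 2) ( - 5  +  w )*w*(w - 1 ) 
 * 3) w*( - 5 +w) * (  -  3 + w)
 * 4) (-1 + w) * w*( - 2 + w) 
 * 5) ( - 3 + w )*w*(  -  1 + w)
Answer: 5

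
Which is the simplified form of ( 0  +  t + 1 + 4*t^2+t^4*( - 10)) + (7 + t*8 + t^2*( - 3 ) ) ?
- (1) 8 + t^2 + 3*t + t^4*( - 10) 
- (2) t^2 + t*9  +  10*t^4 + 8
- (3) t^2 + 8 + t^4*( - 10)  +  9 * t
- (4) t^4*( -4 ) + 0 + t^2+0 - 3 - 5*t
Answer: 3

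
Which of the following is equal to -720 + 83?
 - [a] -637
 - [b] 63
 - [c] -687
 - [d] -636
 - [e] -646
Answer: a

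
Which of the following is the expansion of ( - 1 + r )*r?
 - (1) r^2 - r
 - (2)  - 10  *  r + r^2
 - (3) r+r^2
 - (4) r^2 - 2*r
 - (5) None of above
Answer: 1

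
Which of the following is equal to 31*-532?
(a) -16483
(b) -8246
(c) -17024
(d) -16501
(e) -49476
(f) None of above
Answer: f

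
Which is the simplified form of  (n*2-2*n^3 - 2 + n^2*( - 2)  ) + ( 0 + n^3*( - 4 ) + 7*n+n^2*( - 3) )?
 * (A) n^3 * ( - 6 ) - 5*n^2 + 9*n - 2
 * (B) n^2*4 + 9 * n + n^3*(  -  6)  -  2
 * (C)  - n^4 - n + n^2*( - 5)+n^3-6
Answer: A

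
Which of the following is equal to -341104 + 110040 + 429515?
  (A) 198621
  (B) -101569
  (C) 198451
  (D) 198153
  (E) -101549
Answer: C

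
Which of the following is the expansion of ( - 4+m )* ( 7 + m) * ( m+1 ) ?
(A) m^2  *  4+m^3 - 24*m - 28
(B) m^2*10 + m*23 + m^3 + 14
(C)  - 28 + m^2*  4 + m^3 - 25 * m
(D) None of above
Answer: C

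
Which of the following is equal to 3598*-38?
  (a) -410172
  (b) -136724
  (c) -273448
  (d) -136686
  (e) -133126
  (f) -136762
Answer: b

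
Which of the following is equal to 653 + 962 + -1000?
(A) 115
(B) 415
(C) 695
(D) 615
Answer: D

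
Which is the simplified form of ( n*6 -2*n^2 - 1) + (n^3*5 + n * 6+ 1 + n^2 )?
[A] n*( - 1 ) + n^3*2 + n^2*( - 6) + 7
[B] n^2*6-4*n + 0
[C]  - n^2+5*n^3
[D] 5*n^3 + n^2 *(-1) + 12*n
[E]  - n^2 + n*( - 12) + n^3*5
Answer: D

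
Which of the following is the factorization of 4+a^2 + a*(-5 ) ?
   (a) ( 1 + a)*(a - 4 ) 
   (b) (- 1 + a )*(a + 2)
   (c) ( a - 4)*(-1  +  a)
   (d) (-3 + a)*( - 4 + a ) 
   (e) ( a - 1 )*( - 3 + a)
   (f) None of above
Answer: c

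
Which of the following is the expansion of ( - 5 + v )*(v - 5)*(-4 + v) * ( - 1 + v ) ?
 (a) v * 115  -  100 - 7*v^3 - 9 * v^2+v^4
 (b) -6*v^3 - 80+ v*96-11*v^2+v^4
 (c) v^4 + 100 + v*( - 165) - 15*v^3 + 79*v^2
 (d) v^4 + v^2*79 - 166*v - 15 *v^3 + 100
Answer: c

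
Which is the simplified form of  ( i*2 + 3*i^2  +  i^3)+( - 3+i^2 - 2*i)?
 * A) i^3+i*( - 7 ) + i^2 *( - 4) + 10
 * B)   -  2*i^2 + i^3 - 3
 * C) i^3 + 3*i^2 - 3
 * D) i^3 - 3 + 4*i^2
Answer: D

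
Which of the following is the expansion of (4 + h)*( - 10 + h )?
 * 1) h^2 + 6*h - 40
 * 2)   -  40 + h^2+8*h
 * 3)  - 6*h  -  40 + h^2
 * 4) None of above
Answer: 3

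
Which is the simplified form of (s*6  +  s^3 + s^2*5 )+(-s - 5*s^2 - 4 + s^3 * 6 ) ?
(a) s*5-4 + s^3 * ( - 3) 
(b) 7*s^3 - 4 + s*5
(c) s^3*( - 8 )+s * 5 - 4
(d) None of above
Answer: b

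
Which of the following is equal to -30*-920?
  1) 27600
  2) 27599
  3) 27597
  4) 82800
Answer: 1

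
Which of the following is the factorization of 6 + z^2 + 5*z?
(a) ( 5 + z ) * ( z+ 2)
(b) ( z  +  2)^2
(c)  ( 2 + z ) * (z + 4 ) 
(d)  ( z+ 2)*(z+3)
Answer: d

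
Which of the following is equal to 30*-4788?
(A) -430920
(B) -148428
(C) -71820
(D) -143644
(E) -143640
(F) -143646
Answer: E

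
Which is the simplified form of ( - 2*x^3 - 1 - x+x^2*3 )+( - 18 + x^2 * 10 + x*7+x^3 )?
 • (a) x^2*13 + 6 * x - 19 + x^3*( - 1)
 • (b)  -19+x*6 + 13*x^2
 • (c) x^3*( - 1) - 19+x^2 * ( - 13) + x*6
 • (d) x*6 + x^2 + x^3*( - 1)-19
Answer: a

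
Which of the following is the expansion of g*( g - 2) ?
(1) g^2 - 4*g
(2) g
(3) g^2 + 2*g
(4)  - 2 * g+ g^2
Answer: 4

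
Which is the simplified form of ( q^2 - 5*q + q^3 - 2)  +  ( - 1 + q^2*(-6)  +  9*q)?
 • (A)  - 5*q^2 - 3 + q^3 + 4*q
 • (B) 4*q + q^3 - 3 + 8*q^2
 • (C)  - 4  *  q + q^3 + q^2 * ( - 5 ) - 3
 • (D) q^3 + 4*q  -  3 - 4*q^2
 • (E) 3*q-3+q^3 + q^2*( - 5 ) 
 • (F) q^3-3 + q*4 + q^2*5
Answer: A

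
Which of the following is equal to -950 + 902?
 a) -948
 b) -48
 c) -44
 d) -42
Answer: b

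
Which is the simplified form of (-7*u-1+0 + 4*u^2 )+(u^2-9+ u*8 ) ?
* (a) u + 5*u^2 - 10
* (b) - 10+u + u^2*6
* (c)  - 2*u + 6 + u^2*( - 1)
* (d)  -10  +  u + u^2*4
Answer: a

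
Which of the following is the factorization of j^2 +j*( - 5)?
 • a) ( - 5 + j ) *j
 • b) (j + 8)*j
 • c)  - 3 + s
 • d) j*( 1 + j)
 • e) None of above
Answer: a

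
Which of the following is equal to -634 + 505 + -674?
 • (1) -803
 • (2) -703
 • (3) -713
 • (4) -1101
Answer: 1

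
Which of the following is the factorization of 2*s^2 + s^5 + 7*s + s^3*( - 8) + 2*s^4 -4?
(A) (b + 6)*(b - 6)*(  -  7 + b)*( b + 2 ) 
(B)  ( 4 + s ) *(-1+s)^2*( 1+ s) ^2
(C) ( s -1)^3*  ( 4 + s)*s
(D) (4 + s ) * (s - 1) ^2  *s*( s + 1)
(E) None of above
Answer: E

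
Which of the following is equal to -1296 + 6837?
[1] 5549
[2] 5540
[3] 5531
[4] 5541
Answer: 4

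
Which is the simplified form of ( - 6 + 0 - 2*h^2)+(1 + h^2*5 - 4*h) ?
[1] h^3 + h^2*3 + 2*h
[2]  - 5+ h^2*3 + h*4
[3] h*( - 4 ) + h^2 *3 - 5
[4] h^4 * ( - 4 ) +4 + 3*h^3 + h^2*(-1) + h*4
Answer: 3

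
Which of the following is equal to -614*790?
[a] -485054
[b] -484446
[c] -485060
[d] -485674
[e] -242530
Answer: c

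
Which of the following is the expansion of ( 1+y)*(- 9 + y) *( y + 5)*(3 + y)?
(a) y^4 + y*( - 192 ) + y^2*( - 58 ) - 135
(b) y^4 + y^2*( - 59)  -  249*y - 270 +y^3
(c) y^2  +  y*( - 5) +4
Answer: a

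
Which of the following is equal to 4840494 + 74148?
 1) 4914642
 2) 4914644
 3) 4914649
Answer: 1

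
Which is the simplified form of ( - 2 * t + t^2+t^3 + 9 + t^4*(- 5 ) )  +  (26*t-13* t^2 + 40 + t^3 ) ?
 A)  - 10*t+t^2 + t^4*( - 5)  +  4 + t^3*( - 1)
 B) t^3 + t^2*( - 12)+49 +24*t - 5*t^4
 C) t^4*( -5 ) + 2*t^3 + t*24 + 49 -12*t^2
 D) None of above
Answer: C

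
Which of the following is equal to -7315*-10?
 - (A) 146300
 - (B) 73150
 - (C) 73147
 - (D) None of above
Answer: B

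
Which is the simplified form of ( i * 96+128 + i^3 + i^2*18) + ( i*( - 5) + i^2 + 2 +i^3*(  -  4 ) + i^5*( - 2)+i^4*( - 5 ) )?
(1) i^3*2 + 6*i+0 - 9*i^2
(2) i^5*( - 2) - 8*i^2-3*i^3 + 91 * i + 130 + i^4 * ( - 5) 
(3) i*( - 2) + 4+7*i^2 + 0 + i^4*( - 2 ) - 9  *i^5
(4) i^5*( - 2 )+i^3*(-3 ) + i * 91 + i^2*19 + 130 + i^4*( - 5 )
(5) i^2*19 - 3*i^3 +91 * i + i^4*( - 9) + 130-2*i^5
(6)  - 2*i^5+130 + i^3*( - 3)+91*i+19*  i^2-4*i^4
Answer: 4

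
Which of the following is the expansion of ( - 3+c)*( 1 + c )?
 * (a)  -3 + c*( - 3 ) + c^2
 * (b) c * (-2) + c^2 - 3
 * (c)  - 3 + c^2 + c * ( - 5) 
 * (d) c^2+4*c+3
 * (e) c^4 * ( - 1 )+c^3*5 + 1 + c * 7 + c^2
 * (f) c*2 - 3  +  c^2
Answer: b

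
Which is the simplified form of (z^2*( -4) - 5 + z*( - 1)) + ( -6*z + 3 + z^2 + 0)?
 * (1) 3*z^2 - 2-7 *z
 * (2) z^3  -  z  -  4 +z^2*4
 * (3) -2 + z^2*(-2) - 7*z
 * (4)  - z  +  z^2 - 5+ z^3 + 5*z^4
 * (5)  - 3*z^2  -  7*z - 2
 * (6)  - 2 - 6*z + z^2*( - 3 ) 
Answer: 5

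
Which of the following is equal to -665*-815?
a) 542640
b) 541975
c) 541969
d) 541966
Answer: b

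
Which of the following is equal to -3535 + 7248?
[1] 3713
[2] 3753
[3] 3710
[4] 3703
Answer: 1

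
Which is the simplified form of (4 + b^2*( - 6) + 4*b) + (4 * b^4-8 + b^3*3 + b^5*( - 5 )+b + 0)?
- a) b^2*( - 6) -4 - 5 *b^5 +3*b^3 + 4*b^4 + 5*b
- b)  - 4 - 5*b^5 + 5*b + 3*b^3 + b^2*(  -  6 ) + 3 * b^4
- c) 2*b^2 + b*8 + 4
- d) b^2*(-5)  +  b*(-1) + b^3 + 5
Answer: a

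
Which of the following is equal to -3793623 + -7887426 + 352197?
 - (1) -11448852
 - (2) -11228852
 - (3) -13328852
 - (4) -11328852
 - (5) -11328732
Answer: 4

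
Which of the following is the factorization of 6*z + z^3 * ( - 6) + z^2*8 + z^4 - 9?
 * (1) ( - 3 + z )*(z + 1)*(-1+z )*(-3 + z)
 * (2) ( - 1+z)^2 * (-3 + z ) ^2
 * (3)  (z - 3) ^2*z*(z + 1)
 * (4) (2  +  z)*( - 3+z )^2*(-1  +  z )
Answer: 1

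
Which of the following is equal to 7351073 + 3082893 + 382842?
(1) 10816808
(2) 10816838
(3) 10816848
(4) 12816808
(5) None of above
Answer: 1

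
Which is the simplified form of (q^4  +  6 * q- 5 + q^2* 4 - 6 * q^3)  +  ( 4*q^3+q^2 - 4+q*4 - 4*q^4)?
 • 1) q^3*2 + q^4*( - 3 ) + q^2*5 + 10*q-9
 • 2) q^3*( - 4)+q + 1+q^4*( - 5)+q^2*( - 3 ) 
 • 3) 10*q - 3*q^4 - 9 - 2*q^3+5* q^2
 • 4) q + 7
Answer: 3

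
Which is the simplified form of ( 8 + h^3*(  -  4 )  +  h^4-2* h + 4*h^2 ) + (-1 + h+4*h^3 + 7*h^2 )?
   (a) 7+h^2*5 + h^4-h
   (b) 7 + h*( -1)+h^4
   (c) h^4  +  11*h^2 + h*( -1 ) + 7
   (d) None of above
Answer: c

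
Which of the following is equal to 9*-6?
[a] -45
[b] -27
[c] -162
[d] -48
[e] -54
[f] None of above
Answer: e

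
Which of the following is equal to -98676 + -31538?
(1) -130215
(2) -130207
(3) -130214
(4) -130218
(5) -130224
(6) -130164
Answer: 3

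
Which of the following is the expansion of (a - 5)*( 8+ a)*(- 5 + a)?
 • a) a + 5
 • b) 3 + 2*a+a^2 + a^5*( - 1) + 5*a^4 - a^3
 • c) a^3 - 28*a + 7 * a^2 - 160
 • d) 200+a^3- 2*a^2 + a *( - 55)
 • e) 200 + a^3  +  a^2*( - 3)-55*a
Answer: d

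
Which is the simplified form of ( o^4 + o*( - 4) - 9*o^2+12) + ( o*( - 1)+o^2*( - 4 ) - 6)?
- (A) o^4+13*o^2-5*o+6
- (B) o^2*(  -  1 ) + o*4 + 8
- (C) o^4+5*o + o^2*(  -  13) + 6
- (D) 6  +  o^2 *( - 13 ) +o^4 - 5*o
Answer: D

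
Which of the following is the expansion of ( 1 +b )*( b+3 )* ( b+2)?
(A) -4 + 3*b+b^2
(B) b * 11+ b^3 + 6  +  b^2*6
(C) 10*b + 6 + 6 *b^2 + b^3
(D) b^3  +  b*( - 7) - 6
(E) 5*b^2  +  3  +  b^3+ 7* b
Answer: B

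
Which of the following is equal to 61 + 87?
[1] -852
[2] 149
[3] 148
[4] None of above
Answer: 3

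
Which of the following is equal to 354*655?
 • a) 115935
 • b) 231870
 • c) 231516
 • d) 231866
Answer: b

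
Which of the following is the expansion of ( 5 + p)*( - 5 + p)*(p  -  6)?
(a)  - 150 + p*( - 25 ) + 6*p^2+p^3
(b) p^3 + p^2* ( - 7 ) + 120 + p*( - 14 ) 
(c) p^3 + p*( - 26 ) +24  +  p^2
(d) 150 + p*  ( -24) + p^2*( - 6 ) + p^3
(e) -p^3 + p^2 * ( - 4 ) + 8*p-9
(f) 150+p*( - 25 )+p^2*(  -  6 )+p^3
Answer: f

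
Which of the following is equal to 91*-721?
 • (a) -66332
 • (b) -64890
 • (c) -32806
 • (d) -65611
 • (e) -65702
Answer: d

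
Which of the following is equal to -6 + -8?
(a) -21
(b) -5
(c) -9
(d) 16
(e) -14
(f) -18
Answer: e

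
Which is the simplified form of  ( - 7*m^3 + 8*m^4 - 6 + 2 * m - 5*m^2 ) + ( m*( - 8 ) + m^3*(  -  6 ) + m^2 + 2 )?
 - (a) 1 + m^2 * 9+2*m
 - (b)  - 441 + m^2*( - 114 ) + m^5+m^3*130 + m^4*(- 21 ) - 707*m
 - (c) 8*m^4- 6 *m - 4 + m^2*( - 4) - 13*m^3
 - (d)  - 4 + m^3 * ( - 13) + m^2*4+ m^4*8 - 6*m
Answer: c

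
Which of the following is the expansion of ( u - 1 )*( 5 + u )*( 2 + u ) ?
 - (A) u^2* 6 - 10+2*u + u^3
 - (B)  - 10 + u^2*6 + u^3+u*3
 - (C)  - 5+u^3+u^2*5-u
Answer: B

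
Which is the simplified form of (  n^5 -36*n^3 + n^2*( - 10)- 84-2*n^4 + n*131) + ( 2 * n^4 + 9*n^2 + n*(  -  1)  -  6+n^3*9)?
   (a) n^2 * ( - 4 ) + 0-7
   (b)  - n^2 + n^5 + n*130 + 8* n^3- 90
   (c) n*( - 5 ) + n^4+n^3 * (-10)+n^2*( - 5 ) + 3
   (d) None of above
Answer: d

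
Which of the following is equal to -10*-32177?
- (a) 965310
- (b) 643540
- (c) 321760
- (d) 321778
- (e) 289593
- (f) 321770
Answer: f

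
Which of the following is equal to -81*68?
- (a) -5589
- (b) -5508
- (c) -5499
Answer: b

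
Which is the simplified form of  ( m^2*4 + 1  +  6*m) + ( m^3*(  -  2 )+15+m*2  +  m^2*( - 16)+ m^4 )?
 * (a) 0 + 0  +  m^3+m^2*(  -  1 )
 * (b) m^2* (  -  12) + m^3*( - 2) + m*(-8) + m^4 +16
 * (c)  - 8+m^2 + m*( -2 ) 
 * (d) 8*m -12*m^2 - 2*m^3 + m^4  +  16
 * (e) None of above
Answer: d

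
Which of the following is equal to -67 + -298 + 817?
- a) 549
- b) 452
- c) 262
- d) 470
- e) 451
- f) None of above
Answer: b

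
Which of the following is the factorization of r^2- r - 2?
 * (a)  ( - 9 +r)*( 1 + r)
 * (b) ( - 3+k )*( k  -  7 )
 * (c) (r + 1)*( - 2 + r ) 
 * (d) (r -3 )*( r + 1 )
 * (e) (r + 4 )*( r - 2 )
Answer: c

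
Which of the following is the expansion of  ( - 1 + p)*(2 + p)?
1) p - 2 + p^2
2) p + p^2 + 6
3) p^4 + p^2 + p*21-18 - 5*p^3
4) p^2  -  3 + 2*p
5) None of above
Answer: 1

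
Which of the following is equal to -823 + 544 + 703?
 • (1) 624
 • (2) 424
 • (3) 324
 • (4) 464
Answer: 2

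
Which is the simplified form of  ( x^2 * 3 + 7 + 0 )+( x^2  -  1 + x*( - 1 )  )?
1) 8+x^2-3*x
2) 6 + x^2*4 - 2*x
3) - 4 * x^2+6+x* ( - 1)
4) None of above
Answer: 4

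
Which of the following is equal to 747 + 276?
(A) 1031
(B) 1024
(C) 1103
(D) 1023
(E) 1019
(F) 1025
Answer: D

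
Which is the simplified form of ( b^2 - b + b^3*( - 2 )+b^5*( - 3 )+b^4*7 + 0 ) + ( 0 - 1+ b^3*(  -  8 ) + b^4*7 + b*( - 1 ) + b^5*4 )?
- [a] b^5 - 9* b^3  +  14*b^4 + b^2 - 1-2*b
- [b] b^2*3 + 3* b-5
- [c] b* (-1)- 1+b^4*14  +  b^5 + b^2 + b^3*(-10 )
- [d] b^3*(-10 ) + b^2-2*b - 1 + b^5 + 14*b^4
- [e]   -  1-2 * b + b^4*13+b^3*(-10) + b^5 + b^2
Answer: d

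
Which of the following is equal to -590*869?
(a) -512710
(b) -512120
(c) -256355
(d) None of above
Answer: a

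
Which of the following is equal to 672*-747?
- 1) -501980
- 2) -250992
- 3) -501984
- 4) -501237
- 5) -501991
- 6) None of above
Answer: 3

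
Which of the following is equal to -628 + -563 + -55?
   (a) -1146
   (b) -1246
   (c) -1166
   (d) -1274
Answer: b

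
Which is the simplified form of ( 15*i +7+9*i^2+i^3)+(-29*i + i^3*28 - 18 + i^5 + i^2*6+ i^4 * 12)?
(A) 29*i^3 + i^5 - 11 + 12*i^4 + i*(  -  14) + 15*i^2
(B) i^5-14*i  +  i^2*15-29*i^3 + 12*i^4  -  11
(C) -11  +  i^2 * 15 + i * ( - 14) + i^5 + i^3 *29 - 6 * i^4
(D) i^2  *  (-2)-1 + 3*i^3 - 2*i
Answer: A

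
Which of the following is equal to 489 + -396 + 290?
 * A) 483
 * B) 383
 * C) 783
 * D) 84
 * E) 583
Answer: B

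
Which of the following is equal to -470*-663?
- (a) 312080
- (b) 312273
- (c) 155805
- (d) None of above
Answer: d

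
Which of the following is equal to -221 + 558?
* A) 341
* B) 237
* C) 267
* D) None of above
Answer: D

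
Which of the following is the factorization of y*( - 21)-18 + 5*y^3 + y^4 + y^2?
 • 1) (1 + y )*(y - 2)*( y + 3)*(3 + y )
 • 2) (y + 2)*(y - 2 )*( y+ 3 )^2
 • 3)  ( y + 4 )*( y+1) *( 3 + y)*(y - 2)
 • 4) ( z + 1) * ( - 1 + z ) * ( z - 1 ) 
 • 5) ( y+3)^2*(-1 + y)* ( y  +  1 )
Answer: 1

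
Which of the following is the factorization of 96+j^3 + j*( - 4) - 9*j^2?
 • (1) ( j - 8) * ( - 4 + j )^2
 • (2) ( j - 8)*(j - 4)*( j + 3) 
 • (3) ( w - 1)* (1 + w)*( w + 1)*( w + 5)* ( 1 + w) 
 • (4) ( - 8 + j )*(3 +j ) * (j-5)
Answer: 2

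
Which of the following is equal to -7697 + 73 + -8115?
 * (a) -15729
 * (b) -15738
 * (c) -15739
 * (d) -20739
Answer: c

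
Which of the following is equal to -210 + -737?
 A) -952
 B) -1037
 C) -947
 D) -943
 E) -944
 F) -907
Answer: C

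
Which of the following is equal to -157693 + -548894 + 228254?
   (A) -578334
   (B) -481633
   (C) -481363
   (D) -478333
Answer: D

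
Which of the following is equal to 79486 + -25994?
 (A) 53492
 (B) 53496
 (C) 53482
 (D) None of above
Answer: A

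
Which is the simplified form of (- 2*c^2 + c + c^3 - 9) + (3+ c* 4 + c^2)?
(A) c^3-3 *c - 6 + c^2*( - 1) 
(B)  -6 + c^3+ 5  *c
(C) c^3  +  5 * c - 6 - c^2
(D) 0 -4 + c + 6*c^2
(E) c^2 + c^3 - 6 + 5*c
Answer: C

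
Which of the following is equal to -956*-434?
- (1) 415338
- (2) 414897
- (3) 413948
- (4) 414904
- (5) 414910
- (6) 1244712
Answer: 4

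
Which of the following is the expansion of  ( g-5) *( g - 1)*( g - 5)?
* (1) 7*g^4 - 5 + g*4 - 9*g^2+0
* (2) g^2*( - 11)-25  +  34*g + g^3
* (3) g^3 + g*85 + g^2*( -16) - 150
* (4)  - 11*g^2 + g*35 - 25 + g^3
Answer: 4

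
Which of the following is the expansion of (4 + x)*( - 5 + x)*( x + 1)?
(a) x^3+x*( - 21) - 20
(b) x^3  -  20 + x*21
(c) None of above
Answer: a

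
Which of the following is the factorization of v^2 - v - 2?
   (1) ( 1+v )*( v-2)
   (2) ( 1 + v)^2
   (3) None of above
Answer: 1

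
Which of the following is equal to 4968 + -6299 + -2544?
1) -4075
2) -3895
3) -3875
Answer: 3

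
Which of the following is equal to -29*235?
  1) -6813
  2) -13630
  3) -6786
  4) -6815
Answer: 4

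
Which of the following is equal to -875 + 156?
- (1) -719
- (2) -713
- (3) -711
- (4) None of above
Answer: 1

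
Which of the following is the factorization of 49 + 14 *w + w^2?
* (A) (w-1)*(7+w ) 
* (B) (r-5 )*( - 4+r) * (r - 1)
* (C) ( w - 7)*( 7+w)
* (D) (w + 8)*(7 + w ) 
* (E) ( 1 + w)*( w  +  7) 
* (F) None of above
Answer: F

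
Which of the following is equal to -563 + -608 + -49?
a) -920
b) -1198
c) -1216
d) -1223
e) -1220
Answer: e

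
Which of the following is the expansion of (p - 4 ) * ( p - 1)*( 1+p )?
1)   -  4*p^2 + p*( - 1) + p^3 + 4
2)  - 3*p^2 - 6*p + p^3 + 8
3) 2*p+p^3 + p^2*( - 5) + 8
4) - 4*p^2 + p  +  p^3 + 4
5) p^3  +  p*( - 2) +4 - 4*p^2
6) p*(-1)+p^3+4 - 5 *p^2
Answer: 1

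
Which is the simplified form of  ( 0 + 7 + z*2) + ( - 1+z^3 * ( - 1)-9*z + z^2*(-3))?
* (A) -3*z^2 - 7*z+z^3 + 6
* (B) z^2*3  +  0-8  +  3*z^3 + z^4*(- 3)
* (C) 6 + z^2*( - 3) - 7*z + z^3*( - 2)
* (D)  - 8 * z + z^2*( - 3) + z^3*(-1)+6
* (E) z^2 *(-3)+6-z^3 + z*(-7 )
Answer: E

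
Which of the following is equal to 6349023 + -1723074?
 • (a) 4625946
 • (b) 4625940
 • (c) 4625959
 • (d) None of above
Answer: d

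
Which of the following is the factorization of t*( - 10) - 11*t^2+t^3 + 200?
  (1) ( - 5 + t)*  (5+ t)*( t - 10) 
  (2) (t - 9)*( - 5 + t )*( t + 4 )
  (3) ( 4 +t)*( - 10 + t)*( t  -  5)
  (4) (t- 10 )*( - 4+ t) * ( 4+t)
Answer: 3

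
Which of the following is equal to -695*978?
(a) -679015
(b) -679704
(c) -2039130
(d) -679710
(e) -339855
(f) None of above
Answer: d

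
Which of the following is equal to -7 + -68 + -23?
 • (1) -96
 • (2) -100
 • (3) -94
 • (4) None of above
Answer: 4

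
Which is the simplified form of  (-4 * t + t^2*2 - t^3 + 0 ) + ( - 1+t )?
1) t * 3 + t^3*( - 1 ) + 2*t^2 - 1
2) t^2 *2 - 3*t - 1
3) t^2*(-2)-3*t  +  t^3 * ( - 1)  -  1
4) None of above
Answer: 4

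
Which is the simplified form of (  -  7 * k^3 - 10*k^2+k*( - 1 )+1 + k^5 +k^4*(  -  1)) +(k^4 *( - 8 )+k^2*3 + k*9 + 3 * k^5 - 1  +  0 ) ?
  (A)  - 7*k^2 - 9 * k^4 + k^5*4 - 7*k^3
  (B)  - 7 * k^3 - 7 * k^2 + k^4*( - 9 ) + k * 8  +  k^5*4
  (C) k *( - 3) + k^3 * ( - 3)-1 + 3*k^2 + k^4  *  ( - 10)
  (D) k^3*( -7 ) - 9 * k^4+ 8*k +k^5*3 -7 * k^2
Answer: B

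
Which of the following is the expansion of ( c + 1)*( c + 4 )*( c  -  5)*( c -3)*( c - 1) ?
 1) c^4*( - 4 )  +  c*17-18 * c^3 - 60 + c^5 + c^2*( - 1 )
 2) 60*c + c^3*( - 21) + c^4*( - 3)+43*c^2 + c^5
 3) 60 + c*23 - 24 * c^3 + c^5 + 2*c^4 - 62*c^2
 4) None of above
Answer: 4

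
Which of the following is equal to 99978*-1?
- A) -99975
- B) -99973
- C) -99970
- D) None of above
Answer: D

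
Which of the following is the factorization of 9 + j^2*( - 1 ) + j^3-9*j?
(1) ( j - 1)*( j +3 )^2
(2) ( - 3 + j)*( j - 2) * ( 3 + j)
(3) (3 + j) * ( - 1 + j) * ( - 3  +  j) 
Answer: 3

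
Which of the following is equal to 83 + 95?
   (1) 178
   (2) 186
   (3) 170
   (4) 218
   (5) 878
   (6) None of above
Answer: 1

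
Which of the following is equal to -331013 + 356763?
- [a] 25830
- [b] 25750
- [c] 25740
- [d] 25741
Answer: b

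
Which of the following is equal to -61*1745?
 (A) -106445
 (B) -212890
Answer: A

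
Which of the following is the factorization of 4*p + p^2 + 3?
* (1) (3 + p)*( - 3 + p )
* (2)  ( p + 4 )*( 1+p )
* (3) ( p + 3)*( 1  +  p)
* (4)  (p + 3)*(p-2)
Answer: 3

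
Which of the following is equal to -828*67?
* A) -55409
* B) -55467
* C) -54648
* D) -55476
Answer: D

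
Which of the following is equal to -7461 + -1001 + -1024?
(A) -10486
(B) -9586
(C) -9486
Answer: C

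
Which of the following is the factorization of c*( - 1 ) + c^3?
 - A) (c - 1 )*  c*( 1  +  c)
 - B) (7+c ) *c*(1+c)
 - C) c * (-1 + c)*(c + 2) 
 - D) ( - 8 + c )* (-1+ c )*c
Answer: A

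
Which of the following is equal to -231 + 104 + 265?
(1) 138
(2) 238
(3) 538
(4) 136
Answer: 1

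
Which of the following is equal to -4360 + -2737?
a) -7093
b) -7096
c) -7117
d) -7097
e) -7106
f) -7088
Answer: d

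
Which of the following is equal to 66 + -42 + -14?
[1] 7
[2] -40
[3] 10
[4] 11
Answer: 3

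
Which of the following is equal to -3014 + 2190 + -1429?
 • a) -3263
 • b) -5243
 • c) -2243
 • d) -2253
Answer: d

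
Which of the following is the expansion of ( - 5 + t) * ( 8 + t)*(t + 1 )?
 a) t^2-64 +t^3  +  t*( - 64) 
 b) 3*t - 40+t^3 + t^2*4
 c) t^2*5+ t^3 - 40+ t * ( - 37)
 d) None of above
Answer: d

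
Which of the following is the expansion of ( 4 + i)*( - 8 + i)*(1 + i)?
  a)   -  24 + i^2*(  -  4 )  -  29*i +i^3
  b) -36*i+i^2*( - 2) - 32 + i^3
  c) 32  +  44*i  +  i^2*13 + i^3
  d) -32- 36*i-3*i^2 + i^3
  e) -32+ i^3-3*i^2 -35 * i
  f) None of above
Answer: d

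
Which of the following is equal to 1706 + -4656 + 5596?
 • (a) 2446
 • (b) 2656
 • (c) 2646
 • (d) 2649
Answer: c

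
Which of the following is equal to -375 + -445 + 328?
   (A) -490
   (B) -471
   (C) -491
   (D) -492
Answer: D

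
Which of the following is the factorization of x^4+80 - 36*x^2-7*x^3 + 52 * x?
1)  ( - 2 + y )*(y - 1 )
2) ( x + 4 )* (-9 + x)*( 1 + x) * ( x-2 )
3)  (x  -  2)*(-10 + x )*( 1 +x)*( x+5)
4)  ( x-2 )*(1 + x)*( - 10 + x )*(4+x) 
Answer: 4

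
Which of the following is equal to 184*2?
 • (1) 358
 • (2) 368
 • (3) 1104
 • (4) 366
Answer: 2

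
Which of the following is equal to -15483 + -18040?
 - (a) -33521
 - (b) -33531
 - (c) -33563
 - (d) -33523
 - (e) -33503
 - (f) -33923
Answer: d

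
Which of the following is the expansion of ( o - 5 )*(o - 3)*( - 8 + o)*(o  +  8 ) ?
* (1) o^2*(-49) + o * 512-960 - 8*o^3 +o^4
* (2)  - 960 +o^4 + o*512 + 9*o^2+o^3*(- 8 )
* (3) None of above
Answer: 1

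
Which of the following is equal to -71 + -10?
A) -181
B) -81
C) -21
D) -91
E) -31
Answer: B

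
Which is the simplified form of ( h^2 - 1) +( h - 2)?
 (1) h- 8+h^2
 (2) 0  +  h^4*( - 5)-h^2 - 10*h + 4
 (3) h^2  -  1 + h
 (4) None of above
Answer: 4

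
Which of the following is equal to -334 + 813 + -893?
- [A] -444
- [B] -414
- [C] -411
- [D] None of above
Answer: B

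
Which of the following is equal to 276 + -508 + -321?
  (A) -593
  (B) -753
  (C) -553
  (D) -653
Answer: C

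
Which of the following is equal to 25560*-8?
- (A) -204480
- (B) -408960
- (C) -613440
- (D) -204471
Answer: A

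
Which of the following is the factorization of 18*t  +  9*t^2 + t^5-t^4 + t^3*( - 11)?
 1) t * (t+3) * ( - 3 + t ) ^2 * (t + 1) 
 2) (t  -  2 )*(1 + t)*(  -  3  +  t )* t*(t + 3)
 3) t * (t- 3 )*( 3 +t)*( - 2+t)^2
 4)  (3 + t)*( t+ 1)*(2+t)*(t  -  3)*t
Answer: 2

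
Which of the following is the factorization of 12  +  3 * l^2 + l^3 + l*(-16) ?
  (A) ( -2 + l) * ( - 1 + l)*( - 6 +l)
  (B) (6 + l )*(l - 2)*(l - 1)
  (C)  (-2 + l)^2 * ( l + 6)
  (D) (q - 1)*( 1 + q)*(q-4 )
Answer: B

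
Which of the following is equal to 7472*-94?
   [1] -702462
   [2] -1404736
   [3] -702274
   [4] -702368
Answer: 4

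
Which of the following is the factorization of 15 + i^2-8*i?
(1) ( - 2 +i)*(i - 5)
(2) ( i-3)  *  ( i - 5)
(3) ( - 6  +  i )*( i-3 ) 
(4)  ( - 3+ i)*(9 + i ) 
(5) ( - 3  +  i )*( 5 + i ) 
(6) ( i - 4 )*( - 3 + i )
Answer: 2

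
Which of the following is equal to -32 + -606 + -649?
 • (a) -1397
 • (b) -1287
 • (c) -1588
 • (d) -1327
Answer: b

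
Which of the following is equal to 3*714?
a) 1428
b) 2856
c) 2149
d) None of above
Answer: d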